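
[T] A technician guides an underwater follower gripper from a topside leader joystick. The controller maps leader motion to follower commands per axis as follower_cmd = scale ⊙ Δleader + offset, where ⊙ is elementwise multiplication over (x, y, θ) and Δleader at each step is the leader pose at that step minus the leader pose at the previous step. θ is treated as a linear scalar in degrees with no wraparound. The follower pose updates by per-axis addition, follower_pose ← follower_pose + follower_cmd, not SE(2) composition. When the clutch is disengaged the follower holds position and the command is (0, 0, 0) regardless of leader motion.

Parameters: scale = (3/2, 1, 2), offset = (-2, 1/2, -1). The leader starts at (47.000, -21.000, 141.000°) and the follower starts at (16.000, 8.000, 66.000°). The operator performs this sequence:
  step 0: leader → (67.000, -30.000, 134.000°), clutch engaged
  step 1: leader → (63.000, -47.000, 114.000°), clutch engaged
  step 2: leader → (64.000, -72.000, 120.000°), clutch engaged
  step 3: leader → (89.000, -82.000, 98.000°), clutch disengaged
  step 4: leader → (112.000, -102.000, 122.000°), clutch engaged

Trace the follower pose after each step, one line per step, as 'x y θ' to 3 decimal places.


step 0: Δleader=(20.000, -9.000, -7.000°), engaged; cmd=(28.000, -8.500, -15.000°) → follower=(44.000, -0.500, 51.000°)
step 1: Δleader=(-4.000, -17.000, -20.000°), engaged; cmd=(-8.000, -16.500, -41.000°) → follower=(36.000, -17.000, 10.000°)
step 2: Δleader=(1.000, -25.000, 6.000°), engaged; cmd=(-0.500, -24.500, 11.000°) → follower=(35.500, -41.500, 21.000°)
step 3: Δleader=(25.000, -10.000, -22.000°), disengaged; cmd=(0,0,0) → follower holds at (35.500, -41.500, 21.000°)
step 4: Δleader=(23.000, -20.000, 24.000°), engaged; cmd=(32.500, -19.500, 47.000°) → follower=(68.000, -61.000, 68.000°)

44.000 -0.500 51.000
36.000 -17.000 10.000
35.500 -41.500 21.000
35.500 -41.500 21.000
68.000 -61.000 68.000


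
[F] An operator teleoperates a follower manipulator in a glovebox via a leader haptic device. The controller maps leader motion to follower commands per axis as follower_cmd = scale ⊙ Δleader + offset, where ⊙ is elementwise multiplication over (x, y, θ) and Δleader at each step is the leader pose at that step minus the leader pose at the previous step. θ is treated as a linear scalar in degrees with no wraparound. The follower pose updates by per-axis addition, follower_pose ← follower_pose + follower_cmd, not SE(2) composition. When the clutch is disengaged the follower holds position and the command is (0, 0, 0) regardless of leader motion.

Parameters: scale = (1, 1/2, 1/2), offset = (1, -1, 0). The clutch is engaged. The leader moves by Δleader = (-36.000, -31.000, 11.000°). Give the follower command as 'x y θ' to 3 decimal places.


-35.000 -16.500 5.500

axis x: 1·-36.000 + 1 = -35.000
axis y: 1/2·-31.000 + -1 = -16.500
axis θ: 1/2·11.000 + 0 = 5.500


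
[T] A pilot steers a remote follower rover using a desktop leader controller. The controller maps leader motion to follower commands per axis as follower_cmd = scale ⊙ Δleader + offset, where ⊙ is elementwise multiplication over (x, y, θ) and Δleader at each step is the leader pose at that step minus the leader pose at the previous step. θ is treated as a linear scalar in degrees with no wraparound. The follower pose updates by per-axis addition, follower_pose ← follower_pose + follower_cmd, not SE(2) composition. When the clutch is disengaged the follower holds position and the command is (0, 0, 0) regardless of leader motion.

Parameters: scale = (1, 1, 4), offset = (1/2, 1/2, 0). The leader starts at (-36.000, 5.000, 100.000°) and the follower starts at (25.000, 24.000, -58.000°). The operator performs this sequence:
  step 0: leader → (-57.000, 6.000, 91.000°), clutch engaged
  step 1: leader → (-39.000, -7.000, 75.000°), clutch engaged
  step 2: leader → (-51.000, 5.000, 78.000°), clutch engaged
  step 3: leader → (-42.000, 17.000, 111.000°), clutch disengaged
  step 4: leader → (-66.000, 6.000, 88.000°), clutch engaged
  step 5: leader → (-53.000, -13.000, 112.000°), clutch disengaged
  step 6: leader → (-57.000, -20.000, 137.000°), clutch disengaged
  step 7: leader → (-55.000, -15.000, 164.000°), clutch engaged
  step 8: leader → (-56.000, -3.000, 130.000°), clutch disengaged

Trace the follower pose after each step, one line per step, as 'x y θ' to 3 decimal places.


step 0: Δleader=(-21.000, 1.000, -9.000°), engaged; cmd=(-20.500, 1.500, -36.000°) → follower=(4.500, 25.500, -94.000°)
step 1: Δleader=(18.000, -13.000, -16.000°), engaged; cmd=(18.500, -12.500, -64.000°) → follower=(23.000, 13.000, -158.000°)
step 2: Δleader=(-12.000, 12.000, 3.000°), engaged; cmd=(-11.500, 12.500, 12.000°) → follower=(11.500, 25.500, -146.000°)
step 3: Δleader=(9.000, 12.000, 33.000°), disengaged; cmd=(0,0,0) → follower holds at (11.500, 25.500, -146.000°)
step 4: Δleader=(-24.000, -11.000, -23.000°), engaged; cmd=(-23.500, -10.500, -92.000°) → follower=(-12.000, 15.000, -238.000°)
step 5: Δleader=(13.000, -19.000, 24.000°), disengaged; cmd=(0,0,0) → follower holds at (-12.000, 15.000, -238.000°)
step 6: Δleader=(-4.000, -7.000, 25.000°), disengaged; cmd=(0,0,0) → follower holds at (-12.000, 15.000, -238.000°)
step 7: Δleader=(2.000, 5.000, 27.000°), engaged; cmd=(2.500, 5.500, 108.000°) → follower=(-9.500, 20.500, -130.000°)
step 8: Δleader=(-1.000, 12.000, -34.000°), disengaged; cmd=(0,0,0) → follower holds at (-9.500, 20.500, -130.000°)

4.500 25.500 -94.000
23.000 13.000 -158.000
11.500 25.500 -146.000
11.500 25.500 -146.000
-12.000 15.000 -238.000
-12.000 15.000 -238.000
-12.000 15.000 -238.000
-9.500 20.500 -130.000
-9.500 20.500 -130.000


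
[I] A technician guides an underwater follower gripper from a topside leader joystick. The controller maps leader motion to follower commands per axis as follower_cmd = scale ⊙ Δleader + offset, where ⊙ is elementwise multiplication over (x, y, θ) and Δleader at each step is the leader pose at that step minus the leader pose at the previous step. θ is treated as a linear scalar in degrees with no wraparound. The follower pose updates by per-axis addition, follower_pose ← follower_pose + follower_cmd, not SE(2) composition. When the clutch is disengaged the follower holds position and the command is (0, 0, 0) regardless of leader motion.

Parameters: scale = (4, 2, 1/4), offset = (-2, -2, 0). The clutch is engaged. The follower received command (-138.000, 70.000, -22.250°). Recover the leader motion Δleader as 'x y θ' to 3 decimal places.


axis x: (-138.000 − -2) / (4) = -34.000
axis y: (70.000 − -2) / (2) = 36.000
axis θ: (-22.250 − 0) / (1/4) = -89.000

-34.000 36.000 -89.000


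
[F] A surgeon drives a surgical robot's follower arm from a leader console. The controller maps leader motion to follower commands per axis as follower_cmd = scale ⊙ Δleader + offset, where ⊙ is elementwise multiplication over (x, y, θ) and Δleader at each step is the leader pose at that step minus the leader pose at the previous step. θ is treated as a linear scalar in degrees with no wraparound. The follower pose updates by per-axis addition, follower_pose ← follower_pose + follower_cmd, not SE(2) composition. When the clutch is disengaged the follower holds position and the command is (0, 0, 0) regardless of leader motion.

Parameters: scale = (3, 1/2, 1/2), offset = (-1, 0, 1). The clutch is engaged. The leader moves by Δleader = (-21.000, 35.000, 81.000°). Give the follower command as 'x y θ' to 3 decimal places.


axis x: 3·-21.000 + -1 = -64.000
axis y: 1/2·35.000 + 0 = 17.500
axis θ: 1/2·81.000 + 1 = 41.500

-64.000 17.500 41.500


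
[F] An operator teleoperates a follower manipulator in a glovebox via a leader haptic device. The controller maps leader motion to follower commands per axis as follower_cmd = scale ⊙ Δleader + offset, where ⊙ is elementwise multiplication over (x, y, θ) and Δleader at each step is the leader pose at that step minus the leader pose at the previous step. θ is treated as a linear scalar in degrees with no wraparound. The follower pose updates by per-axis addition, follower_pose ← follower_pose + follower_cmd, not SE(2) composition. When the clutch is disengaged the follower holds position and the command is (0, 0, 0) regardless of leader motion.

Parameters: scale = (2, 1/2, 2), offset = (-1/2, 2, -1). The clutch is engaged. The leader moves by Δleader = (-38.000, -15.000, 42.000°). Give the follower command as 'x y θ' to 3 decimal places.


-76.500 -5.500 83.000

axis x: 2·-38.000 + -1/2 = -76.500
axis y: 1/2·-15.000 + 2 = -5.500
axis θ: 2·42.000 + -1 = 83.000


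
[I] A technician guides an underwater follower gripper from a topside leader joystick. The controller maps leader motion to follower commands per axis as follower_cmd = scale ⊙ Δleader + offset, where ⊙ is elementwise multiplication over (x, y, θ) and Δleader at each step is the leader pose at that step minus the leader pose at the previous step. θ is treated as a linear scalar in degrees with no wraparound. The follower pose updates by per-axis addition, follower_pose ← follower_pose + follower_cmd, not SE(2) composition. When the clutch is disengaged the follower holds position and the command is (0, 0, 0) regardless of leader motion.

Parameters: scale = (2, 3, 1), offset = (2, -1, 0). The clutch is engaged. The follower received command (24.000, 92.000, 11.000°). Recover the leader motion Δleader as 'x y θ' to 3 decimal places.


11.000 31.000 11.000

axis x: (24.000 − 2) / (2) = 11.000
axis y: (92.000 − -1) / (3) = 31.000
axis θ: (11.000 − 0) / (1) = 11.000


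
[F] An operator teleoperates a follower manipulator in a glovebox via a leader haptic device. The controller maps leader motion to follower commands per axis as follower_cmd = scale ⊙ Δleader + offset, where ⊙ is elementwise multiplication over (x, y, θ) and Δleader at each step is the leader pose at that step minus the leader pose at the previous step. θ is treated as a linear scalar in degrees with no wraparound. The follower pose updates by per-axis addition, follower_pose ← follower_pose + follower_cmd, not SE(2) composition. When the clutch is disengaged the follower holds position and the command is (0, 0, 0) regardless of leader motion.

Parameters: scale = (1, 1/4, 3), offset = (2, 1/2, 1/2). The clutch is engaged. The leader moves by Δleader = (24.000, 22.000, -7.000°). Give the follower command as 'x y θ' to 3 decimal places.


26.000 6.000 -20.500

axis x: 1·24.000 + 2 = 26.000
axis y: 1/4·22.000 + 1/2 = 6.000
axis θ: 3·-7.000 + 1/2 = -20.500


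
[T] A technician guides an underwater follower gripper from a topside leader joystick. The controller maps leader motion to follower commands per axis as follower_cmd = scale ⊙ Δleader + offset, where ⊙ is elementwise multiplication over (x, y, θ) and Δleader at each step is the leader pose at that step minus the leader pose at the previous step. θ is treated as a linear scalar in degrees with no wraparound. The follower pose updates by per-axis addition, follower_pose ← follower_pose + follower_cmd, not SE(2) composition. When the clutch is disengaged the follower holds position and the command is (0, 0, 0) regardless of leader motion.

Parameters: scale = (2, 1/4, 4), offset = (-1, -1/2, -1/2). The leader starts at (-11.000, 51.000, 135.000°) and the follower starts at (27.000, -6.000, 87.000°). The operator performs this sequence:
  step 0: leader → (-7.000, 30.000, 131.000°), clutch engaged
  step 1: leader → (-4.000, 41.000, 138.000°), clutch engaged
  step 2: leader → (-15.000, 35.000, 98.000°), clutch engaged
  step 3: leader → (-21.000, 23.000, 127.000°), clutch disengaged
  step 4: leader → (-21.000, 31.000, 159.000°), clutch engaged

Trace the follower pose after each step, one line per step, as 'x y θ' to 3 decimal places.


34.000 -11.750 70.500
39.000 -9.500 98.000
16.000 -11.500 -62.500
16.000 -11.500 -62.500
15.000 -10.000 65.000

step 0: Δleader=(4.000, -21.000, -4.000°), engaged; cmd=(7.000, -5.750, -16.500°) → follower=(34.000, -11.750, 70.500°)
step 1: Δleader=(3.000, 11.000, 7.000°), engaged; cmd=(5.000, 2.250, 27.500°) → follower=(39.000, -9.500, 98.000°)
step 2: Δleader=(-11.000, -6.000, -40.000°), engaged; cmd=(-23.000, -2.000, -160.500°) → follower=(16.000, -11.500, -62.500°)
step 3: Δleader=(-6.000, -12.000, 29.000°), disengaged; cmd=(0,0,0) → follower holds at (16.000, -11.500, -62.500°)
step 4: Δleader=(0.000, 8.000, 32.000°), engaged; cmd=(-1.000, 1.500, 127.500°) → follower=(15.000, -10.000, 65.000°)


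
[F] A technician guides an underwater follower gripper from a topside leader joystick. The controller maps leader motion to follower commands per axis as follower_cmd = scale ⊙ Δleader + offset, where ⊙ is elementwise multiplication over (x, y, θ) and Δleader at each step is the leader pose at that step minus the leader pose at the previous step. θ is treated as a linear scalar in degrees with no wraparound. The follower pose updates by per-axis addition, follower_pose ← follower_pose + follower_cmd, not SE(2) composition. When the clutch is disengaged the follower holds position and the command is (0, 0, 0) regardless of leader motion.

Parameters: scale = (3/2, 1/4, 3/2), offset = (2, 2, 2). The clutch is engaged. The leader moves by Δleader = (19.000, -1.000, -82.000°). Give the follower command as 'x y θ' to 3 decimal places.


axis x: 3/2·19.000 + 2 = 30.500
axis y: 1/4·-1.000 + 2 = 1.750
axis θ: 3/2·-82.000 + 2 = -121.000

30.500 1.750 -121.000


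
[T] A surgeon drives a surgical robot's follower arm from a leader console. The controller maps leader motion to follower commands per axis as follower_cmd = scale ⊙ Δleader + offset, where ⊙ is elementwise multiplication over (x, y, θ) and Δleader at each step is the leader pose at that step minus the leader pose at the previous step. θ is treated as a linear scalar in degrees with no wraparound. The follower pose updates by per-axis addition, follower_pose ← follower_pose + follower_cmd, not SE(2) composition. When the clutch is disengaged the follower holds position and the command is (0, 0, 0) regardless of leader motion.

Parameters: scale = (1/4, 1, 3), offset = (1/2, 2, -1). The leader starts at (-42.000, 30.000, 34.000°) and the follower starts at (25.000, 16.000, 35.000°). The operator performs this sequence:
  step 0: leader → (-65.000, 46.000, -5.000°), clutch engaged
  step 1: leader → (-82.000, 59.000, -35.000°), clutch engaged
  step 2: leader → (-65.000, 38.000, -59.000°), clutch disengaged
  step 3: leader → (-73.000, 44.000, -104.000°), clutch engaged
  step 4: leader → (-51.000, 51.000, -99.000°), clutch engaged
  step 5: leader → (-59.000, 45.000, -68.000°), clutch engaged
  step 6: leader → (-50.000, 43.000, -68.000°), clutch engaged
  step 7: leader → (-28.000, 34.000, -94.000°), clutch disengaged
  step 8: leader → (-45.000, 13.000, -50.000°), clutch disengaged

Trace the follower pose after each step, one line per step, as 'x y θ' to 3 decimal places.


step 0: Δleader=(-23.000, 16.000, -39.000°), engaged; cmd=(-5.250, 18.000, -118.000°) → follower=(19.750, 34.000, -83.000°)
step 1: Δleader=(-17.000, 13.000, -30.000°), engaged; cmd=(-3.750, 15.000, -91.000°) → follower=(16.000, 49.000, -174.000°)
step 2: Δleader=(17.000, -21.000, -24.000°), disengaged; cmd=(0,0,0) → follower holds at (16.000, 49.000, -174.000°)
step 3: Δleader=(-8.000, 6.000, -45.000°), engaged; cmd=(-1.500, 8.000, -136.000°) → follower=(14.500, 57.000, -310.000°)
step 4: Δleader=(22.000, 7.000, 5.000°), engaged; cmd=(6.000, 9.000, 14.000°) → follower=(20.500, 66.000, -296.000°)
step 5: Δleader=(-8.000, -6.000, 31.000°), engaged; cmd=(-1.500, -4.000, 92.000°) → follower=(19.000, 62.000, -204.000°)
step 6: Δleader=(9.000, -2.000, 0.000°), engaged; cmd=(2.750, 0.000, -1.000°) → follower=(21.750, 62.000, -205.000°)
step 7: Δleader=(22.000, -9.000, -26.000°), disengaged; cmd=(0,0,0) → follower holds at (21.750, 62.000, -205.000°)
step 8: Δleader=(-17.000, -21.000, 44.000°), disengaged; cmd=(0,0,0) → follower holds at (21.750, 62.000, -205.000°)

19.750 34.000 -83.000
16.000 49.000 -174.000
16.000 49.000 -174.000
14.500 57.000 -310.000
20.500 66.000 -296.000
19.000 62.000 -204.000
21.750 62.000 -205.000
21.750 62.000 -205.000
21.750 62.000 -205.000


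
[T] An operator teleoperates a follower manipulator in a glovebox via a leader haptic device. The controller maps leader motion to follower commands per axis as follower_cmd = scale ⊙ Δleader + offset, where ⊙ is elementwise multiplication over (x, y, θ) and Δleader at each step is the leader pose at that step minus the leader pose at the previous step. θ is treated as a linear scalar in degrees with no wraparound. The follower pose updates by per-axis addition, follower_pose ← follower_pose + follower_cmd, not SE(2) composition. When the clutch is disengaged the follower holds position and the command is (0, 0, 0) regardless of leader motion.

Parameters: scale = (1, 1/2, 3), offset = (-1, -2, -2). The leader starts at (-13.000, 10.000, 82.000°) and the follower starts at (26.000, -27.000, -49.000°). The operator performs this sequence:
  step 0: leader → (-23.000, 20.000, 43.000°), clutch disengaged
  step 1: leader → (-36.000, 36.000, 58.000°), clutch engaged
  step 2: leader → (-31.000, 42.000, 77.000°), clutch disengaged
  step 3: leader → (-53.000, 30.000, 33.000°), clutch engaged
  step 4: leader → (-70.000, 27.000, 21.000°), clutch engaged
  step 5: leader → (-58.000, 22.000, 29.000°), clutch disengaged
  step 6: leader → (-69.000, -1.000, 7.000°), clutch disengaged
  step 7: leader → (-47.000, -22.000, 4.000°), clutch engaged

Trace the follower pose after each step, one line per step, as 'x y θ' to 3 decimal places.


step 0: Δleader=(-10.000, 10.000, -39.000°), disengaged; cmd=(0,0,0) → follower holds at (26.000, -27.000, -49.000°)
step 1: Δleader=(-13.000, 16.000, 15.000°), engaged; cmd=(-14.000, 6.000, 43.000°) → follower=(12.000, -21.000, -6.000°)
step 2: Δleader=(5.000, 6.000, 19.000°), disengaged; cmd=(0,0,0) → follower holds at (12.000, -21.000, -6.000°)
step 3: Δleader=(-22.000, -12.000, -44.000°), engaged; cmd=(-23.000, -8.000, -134.000°) → follower=(-11.000, -29.000, -140.000°)
step 4: Δleader=(-17.000, -3.000, -12.000°), engaged; cmd=(-18.000, -3.500, -38.000°) → follower=(-29.000, -32.500, -178.000°)
step 5: Δleader=(12.000, -5.000, 8.000°), disengaged; cmd=(0,0,0) → follower holds at (-29.000, -32.500, -178.000°)
step 6: Δleader=(-11.000, -23.000, -22.000°), disengaged; cmd=(0,0,0) → follower holds at (-29.000, -32.500, -178.000°)
step 7: Δleader=(22.000, -21.000, -3.000°), engaged; cmd=(21.000, -12.500, -11.000°) → follower=(-8.000, -45.000, -189.000°)

26.000 -27.000 -49.000
12.000 -21.000 -6.000
12.000 -21.000 -6.000
-11.000 -29.000 -140.000
-29.000 -32.500 -178.000
-29.000 -32.500 -178.000
-29.000 -32.500 -178.000
-8.000 -45.000 -189.000


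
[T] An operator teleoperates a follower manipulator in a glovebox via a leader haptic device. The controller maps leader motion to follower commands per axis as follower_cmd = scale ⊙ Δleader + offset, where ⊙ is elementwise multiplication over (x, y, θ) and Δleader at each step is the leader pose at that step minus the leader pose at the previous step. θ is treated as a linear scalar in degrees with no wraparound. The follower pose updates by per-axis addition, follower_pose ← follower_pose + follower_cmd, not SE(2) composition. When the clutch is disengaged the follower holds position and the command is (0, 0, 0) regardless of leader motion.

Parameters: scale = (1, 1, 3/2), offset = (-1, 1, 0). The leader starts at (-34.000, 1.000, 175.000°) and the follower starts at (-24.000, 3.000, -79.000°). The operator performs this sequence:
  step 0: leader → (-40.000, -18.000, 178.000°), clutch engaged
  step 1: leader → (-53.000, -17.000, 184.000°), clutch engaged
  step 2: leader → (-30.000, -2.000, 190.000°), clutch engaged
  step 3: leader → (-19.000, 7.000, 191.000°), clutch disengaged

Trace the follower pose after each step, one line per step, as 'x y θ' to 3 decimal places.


step 0: Δleader=(-6.000, -19.000, 3.000°), engaged; cmd=(-7.000, -18.000, 4.500°) → follower=(-31.000, -15.000, -74.500°)
step 1: Δleader=(-13.000, 1.000, 6.000°), engaged; cmd=(-14.000, 2.000, 9.000°) → follower=(-45.000, -13.000, -65.500°)
step 2: Δleader=(23.000, 15.000, 6.000°), engaged; cmd=(22.000, 16.000, 9.000°) → follower=(-23.000, 3.000, -56.500°)
step 3: Δleader=(11.000, 9.000, 1.000°), disengaged; cmd=(0,0,0) → follower holds at (-23.000, 3.000, -56.500°)

-31.000 -15.000 -74.500
-45.000 -13.000 -65.500
-23.000 3.000 -56.500
-23.000 3.000 -56.500


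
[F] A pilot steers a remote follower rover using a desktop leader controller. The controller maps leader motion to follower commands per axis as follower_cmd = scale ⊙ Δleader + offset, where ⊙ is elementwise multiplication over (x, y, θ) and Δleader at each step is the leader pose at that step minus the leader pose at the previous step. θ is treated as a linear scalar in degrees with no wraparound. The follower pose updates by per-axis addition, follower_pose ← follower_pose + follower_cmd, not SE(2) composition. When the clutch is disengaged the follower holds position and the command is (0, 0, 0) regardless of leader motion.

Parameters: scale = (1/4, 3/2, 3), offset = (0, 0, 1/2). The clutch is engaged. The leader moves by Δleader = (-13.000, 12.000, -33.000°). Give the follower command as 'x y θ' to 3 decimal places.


-3.250 18.000 -98.500

axis x: 1/4·-13.000 + 0 = -3.250
axis y: 3/2·12.000 + 0 = 18.000
axis θ: 3·-33.000 + 1/2 = -98.500


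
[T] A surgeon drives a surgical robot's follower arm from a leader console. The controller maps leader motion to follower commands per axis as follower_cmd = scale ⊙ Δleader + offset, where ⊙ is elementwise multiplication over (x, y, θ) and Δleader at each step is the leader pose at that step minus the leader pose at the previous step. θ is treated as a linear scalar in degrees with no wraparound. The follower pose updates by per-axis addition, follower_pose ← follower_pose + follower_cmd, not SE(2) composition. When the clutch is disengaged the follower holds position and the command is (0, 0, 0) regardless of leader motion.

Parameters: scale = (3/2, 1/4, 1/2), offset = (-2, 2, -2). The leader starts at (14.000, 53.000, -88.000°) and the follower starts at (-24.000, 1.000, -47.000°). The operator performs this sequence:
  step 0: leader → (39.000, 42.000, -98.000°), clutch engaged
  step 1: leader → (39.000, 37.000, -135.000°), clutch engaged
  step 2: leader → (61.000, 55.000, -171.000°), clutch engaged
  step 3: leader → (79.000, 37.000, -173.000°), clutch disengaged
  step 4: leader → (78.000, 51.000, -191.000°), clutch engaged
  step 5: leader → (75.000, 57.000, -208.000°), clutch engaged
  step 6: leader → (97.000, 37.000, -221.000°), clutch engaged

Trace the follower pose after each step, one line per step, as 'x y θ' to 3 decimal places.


11.500 0.250 -54.000
9.500 1.000 -74.500
40.500 7.500 -94.500
40.500 7.500 -94.500
37.000 13.000 -105.500
30.500 16.500 -116.000
61.500 13.500 -124.500

step 0: Δleader=(25.000, -11.000, -10.000°), engaged; cmd=(35.500, -0.750, -7.000°) → follower=(11.500, 0.250, -54.000°)
step 1: Δleader=(0.000, -5.000, -37.000°), engaged; cmd=(-2.000, 0.750, -20.500°) → follower=(9.500, 1.000, -74.500°)
step 2: Δleader=(22.000, 18.000, -36.000°), engaged; cmd=(31.000, 6.500, -20.000°) → follower=(40.500, 7.500, -94.500°)
step 3: Δleader=(18.000, -18.000, -2.000°), disengaged; cmd=(0,0,0) → follower holds at (40.500, 7.500, -94.500°)
step 4: Δleader=(-1.000, 14.000, -18.000°), engaged; cmd=(-3.500, 5.500, -11.000°) → follower=(37.000, 13.000, -105.500°)
step 5: Δleader=(-3.000, 6.000, -17.000°), engaged; cmd=(-6.500, 3.500, -10.500°) → follower=(30.500, 16.500, -116.000°)
step 6: Δleader=(22.000, -20.000, -13.000°), engaged; cmd=(31.000, -3.000, -8.500°) → follower=(61.500, 13.500, -124.500°)


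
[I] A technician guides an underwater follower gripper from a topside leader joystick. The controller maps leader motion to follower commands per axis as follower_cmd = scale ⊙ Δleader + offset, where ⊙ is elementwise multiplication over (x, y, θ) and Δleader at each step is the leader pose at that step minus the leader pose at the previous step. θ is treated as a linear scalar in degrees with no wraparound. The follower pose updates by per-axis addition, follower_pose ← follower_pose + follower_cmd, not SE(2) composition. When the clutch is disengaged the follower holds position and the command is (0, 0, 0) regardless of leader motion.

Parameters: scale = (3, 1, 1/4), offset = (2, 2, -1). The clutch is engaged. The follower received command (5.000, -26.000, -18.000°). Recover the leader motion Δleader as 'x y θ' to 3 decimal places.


1.000 -28.000 -68.000

axis x: (5.000 − 2) / (3) = 1.000
axis y: (-26.000 − 2) / (1) = -28.000
axis θ: (-18.000 − -1) / (1/4) = -68.000


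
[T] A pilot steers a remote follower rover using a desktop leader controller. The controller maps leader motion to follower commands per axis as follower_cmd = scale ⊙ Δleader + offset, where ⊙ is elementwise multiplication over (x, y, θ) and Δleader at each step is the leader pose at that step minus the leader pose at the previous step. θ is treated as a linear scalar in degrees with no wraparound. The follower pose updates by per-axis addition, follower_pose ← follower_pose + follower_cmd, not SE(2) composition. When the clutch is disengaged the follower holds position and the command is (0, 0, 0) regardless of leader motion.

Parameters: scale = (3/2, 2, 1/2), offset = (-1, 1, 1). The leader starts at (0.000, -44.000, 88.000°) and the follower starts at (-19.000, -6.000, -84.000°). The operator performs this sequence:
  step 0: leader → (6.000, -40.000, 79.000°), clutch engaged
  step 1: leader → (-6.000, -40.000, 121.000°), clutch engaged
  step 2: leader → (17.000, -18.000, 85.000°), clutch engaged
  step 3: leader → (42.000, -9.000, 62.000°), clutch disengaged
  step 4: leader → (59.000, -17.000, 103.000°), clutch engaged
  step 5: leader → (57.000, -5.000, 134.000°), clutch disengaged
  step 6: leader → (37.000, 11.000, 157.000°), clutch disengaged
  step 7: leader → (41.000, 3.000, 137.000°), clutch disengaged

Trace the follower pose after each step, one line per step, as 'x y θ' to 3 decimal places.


step 0: Δleader=(6.000, 4.000, -9.000°), engaged; cmd=(8.000, 9.000, -3.500°) → follower=(-11.000, 3.000, -87.500°)
step 1: Δleader=(-12.000, 0.000, 42.000°), engaged; cmd=(-19.000, 1.000, 22.000°) → follower=(-30.000, 4.000, -65.500°)
step 2: Δleader=(23.000, 22.000, -36.000°), engaged; cmd=(33.500, 45.000, -17.000°) → follower=(3.500, 49.000, -82.500°)
step 3: Δleader=(25.000, 9.000, -23.000°), disengaged; cmd=(0,0,0) → follower holds at (3.500, 49.000, -82.500°)
step 4: Δleader=(17.000, -8.000, 41.000°), engaged; cmd=(24.500, -15.000, 21.500°) → follower=(28.000, 34.000, -61.000°)
step 5: Δleader=(-2.000, 12.000, 31.000°), disengaged; cmd=(0,0,0) → follower holds at (28.000, 34.000, -61.000°)
step 6: Δleader=(-20.000, 16.000, 23.000°), disengaged; cmd=(0,0,0) → follower holds at (28.000, 34.000, -61.000°)
step 7: Δleader=(4.000, -8.000, -20.000°), disengaged; cmd=(0,0,0) → follower holds at (28.000, 34.000, -61.000°)

-11.000 3.000 -87.500
-30.000 4.000 -65.500
3.500 49.000 -82.500
3.500 49.000 -82.500
28.000 34.000 -61.000
28.000 34.000 -61.000
28.000 34.000 -61.000
28.000 34.000 -61.000


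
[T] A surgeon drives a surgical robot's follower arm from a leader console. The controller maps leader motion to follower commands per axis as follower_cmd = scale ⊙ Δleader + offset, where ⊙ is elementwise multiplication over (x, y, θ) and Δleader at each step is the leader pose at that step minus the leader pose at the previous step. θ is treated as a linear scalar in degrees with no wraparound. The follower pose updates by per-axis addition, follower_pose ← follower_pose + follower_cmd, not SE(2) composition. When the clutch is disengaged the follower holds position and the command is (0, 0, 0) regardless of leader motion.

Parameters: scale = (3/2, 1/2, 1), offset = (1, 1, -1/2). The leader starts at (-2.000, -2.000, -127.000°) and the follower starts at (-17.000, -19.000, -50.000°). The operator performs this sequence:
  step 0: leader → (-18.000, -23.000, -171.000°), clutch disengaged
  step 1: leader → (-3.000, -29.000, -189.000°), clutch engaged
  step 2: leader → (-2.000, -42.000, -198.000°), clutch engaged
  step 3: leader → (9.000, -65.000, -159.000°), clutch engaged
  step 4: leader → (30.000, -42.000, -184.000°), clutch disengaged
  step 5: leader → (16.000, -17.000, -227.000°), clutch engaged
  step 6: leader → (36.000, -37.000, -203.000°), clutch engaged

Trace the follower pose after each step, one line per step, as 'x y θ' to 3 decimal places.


step 0: Δleader=(-16.000, -21.000, -44.000°), disengaged; cmd=(0,0,0) → follower holds at (-17.000, -19.000, -50.000°)
step 1: Δleader=(15.000, -6.000, -18.000°), engaged; cmd=(23.500, -2.000, -18.500°) → follower=(6.500, -21.000, -68.500°)
step 2: Δleader=(1.000, -13.000, -9.000°), engaged; cmd=(2.500, -5.500, -9.500°) → follower=(9.000, -26.500, -78.000°)
step 3: Δleader=(11.000, -23.000, 39.000°), engaged; cmd=(17.500, -10.500, 38.500°) → follower=(26.500, -37.000, -39.500°)
step 4: Δleader=(21.000, 23.000, -25.000°), disengaged; cmd=(0,0,0) → follower holds at (26.500, -37.000, -39.500°)
step 5: Δleader=(-14.000, 25.000, -43.000°), engaged; cmd=(-20.000, 13.500, -43.500°) → follower=(6.500, -23.500, -83.000°)
step 6: Δleader=(20.000, -20.000, 24.000°), engaged; cmd=(31.000, -9.000, 23.500°) → follower=(37.500, -32.500, -59.500°)

-17.000 -19.000 -50.000
6.500 -21.000 -68.500
9.000 -26.500 -78.000
26.500 -37.000 -39.500
26.500 -37.000 -39.500
6.500 -23.500 -83.000
37.500 -32.500 -59.500


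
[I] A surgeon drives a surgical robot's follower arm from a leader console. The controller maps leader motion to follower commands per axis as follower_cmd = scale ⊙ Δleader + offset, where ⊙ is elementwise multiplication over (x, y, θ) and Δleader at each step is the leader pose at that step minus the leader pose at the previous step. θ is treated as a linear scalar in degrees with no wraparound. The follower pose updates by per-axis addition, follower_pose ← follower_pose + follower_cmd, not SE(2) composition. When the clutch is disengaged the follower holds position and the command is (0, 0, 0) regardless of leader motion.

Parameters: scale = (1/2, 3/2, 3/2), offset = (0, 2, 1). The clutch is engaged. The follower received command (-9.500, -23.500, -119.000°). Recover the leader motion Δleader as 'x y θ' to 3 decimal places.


axis x: (-9.500 − 0) / (1/2) = -19.000
axis y: (-23.500 − 2) / (3/2) = -17.000
axis θ: (-119.000 − 1) / (3/2) = -80.000

-19.000 -17.000 -80.000


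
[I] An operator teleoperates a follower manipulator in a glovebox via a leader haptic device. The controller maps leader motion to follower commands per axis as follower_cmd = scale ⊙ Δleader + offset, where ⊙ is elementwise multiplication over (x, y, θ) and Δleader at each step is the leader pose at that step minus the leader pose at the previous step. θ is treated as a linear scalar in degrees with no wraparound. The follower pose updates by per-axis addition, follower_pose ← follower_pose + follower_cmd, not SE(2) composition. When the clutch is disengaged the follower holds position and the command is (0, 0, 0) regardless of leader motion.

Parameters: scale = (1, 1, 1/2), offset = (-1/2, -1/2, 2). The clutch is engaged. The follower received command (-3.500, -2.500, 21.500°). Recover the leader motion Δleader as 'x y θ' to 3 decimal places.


axis x: (-3.500 − -1/2) / (1) = -3.000
axis y: (-2.500 − -1/2) / (1) = -2.000
axis θ: (21.500 − 2) / (1/2) = 39.000

-3.000 -2.000 39.000


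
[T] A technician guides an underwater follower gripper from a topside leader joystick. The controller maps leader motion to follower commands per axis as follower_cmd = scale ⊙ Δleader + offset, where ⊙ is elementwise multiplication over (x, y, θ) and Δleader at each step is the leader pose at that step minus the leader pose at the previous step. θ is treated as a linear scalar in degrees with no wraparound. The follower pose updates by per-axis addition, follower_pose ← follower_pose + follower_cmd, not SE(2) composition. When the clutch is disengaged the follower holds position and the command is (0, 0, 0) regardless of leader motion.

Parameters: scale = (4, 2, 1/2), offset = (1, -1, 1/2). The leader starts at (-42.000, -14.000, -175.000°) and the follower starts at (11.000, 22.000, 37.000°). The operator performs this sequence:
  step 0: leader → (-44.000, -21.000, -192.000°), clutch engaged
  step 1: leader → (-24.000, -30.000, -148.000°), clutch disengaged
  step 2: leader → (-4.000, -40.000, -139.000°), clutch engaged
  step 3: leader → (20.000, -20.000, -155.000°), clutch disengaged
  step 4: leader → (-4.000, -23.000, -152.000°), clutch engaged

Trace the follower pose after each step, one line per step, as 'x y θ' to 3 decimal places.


4.000 7.000 29.000
4.000 7.000 29.000
85.000 -14.000 34.000
85.000 -14.000 34.000
-10.000 -21.000 36.000

step 0: Δleader=(-2.000, -7.000, -17.000°), engaged; cmd=(-7.000, -15.000, -8.000°) → follower=(4.000, 7.000, 29.000°)
step 1: Δleader=(20.000, -9.000, 44.000°), disengaged; cmd=(0,0,0) → follower holds at (4.000, 7.000, 29.000°)
step 2: Δleader=(20.000, -10.000, 9.000°), engaged; cmd=(81.000, -21.000, 5.000°) → follower=(85.000, -14.000, 34.000°)
step 3: Δleader=(24.000, 20.000, -16.000°), disengaged; cmd=(0,0,0) → follower holds at (85.000, -14.000, 34.000°)
step 4: Δleader=(-24.000, -3.000, 3.000°), engaged; cmd=(-95.000, -7.000, 2.000°) → follower=(-10.000, -21.000, 36.000°)


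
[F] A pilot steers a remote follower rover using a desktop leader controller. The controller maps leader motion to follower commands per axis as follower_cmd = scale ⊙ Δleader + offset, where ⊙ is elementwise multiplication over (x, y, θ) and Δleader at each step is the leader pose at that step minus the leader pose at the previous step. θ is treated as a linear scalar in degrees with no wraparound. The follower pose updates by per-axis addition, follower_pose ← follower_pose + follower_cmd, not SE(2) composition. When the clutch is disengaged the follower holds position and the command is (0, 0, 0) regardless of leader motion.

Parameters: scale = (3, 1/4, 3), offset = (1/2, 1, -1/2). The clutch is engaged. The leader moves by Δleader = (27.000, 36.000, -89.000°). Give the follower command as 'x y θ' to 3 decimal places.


81.500 10.000 -267.500

axis x: 3·27.000 + 1/2 = 81.500
axis y: 1/4·36.000 + 1 = 10.000
axis θ: 3·-89.000 + -1/2 = -267.500


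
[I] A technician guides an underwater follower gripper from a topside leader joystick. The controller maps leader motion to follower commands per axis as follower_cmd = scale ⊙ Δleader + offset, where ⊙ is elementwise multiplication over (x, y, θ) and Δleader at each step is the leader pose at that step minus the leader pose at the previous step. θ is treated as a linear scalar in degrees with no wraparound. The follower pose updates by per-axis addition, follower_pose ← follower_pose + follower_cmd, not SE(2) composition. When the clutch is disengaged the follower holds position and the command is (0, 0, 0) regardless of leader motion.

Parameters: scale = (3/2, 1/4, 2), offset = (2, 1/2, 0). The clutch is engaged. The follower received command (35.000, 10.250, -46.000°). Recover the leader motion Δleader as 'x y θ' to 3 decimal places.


22.000 39.000 -23.000

axis x: (35.000 − 2) / (3/2) = 22.000
axis y: (10.250 − 1/2) / (1/4) = 39.000
axis θ: (-46.000 − 0) / (2) = -23.000


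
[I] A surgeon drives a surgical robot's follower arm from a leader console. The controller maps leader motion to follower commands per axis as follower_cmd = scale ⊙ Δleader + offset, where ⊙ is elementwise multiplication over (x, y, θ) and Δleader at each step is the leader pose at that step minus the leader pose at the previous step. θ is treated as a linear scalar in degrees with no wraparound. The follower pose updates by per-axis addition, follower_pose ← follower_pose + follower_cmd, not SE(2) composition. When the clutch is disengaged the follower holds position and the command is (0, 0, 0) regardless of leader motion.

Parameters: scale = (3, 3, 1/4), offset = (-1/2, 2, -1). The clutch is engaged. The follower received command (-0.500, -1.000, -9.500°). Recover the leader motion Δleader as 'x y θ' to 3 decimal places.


axis x: (-0.500 − -1/2) / (3) = 0.000
axis y: (-1.000 − 2) / (3) = -1.000
axis θ: (-9.500 − -1) / (1/4) = -34.000

0.000 -1.000 -34.000


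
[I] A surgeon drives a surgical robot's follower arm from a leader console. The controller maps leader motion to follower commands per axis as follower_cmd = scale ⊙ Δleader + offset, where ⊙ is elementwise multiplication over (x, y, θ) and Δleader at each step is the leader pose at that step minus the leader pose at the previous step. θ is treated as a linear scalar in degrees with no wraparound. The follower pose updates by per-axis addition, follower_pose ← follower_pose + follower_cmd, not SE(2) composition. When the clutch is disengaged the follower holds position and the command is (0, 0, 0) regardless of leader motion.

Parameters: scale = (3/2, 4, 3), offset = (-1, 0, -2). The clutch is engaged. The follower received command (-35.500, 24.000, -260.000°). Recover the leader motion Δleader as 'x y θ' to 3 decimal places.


axis x: (-35.500 − -1) / (3/2) = -23.000
axis y: (24.000 − 0) / (4) = 6.000
axis θ: (-260.000 − -2) / (3) = -86.000

-23.000 6.000 -86.000


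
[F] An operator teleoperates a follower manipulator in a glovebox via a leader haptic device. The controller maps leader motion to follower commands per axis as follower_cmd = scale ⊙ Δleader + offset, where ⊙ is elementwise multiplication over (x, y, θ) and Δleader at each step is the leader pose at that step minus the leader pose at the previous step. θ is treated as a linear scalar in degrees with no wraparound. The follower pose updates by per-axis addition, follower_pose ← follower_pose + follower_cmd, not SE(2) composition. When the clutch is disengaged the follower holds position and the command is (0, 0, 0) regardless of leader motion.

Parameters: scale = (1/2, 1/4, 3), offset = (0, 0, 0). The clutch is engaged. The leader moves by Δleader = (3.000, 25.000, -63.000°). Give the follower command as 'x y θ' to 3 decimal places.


1.500 6.250 -189.000

axis x: 1/2·3.000 + 0 = 1.500
axis y: 1/4·25.000 + 0 = 6.250
axis θ: 3·-63.000 + 0 = -189.000


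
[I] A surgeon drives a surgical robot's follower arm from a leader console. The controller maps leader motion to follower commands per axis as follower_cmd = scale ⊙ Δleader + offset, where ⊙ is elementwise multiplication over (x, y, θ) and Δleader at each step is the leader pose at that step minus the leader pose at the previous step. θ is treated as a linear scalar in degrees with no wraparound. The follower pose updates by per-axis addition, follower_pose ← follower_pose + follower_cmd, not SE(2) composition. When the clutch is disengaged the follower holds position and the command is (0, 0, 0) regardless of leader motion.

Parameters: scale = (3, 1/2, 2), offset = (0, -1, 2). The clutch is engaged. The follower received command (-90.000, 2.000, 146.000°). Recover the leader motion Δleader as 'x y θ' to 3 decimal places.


axis x: (-90.000 − 0) / (3) = -30.000
axis y: (2.000 − -1) / (1/2) = 6.000
axis θ: (146.000 − 2) / (2) = 72.000

-30.000 6.000 72.000
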